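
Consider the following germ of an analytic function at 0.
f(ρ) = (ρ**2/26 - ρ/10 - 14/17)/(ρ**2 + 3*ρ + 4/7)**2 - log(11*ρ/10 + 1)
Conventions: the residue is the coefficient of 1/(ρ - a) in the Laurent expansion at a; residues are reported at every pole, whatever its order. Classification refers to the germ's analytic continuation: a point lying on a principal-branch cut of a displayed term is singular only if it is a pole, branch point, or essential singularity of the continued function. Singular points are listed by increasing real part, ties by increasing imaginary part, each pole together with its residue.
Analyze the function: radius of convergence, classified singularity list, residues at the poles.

Denominator factor (ρ**2 + 3*ρ + 4/7)^2: discriminant 47/7, real irrational roots -3/2 + (1/14)*sqrt(329) and -3/2 - (1/14)*sqrt(329); poles of order 2, moduli 3/2 - (1/14)*sqrt(329) and 3/2 + (1/14)*sqrt(329).
Branch term (-1)*log(1 - ρ/(-10/11)): its argument vanishes at ρ = -10/11, a logarithmic branch point, modulus 10/11.
The radius of convergence is the smallest modulus among the singular points: 3/2 - (1/14)*sqrt(329).
The branch term is analytic at -3/2 - (1/14)*sqrt(329) and contributes nothing to the residue; only the rational part matters.
The factor ρ**2 + 3*ρ + 4/7 splits as (ρ - a)(ρ - a') with a = -3/2 - (1/14)*sqrt(329), a' = -3/2 + (1/14)*sqrt(329). At the order-2 pole a set g(ρ) = (ρ - a)^2*(rational part) = [ρ**2/26 - ρ/10 - 14/17] / (ρ - a')^2.
Order-2 pole: residue = g'(a); g'(-3/2 - (1/14)*sqrt(329)) = -(20159/4881890)*sqrt(329), so the residue is -(20159/4881890)*sqrt(329).
The branch term is analytic at -3/2 + (1/14)*sqrt(329) and contributes nothing to the residue; only the rational part matters.
The factor ρ**2 + 3*ρ + 4/7 splits as (ρ - a)(ρ - a') with a = -3/2 + (1/14)*sqrt(329), a' = -3/2 - (1/14)*sqrt(329). At the order-2 pole a set g(ρ) = (ρ - a)^2*(rational part) = [ρ**2/26 - ρ/10 - 14/17] / (ρ - a')^2.
Order-2 pole: residue = g'(a); g'(-3/2 + (1/14)*sqrt(329)) = (20159/4881890)*sqrt(329), so the residue is (20159/4881890)*sqrt(329).
List the singular points by increasing real part (a conjugate pair: the negative imaginary part first).

Radius of convergence at 0: 3/2 - (1/14)*sqrt(329).
At -3/2 - (1/14)*sqrt(329): a pole of order 2; residue -(20159/4881890)*sqrt(329).
At -10/11: a logarithmic branch point.
At -3/2 + (1/14)*sqrt(329): a pole of order 2; residue (20159/4881890)*sqrt(329).


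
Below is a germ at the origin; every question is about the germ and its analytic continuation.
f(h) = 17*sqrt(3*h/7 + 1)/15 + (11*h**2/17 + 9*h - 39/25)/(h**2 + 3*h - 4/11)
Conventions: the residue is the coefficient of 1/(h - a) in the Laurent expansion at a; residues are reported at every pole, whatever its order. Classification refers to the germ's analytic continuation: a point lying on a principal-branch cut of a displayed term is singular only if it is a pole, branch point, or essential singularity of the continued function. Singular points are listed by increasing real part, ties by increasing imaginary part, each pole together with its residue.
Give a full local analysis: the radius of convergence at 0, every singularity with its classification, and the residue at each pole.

Denominator factor (h**2 + 3*h - 4/11): discriminant 115/11, real irrational roots -3/2 + (1/22)*sqrt(1265) and -3/2 - (1/22)*sqrt(1265); poles of order 1, moduli -3/2 + (1/22)*sqrt(1265) and 3/2 + (1/22)*sqrt(1265).
Branch term (17/15)*sqrt(1 - h/(-7/3)): its argument vanishes at h = -7/3, a square-root branch point, modulus 7/3.
The radius of convergence is the smallest modulus among the singular points: -3/2 + (1/22)*sqrt(1265).
The branch term is analytic at -3/2 - (1/22)*sqrt(1265) and contributes nothing to the residue; only the rational part matters.
The factor h**2 + 3*h - 4/11 splits as (h - a)(h - a') with a = -3/2 - (1/22)*sqrt(1265), a' = -3/2 + (1/22)*sqrt(1265). At the order-1 pole a set g(h) = (h - a)*(rational part) = [11*h**2/17 + 9*h - 39/25] / (h - a').
Simple pole: residue = g(a) at a = -3/2 - (1/22)*sqrt(1265), which is 60/17 + (5063/48875)*sqrt(1265).
The branch term is analytic at -3/2 + (1/22)*sqrt(1265) and contributes nothing to the residue; only the rational part matters.
The factor h**2 + 3*h - 4/11 splits as (h - a)(h - a') with a = -3/2 + (1/22)*sqrt(1265), a' = -3/2 - (1/22)*sqrt(1265). At the order-1 pole a set g(h) = (h - a)*(rational part) = [11*h**2/17 + 9*h - 39/25] / (h - a').
Simple pole: residue = g(a) at a = -3/2 + (1/22)*sqrt(1265), which is 60/17 - (5063/48875)*sqrt(1265).
List the singular points by increasing real part (a conjugate pair: the negative imaginary part first).

Radius of convergence at 0: -3/2 + (1/22)*sqrt(1265).
At -3/2 - (1/22)*sqrt(1265): a pole of order 1; residue 60/17 + (5063/48875)*sqrt(1265).
At -7/3: an algebraic (square-root) branch point.
At -3/2 + (1/22)*sqrt(1265): a pole of order 1; residue 60/17 - (5063/48875)*sqrt(1265).


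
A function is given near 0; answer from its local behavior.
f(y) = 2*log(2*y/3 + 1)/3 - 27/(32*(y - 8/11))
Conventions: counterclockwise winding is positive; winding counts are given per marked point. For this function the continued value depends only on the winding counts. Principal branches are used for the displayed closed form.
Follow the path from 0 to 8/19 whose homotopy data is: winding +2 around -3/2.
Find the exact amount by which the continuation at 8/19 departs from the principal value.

Continued minus principal equals (8/3)*pi*i.

The rational part is single-valued and drops out of the difference; each branch term changes only by its own monodromy.
(2/3)*log(1 - y/(-3/2)): each positive loop around -3/2 adds 2*pi*i to the log, so winding +2 contributes (2/3)*(2)*2*pi*i = (8/3)*pi*i.
Summing the contributions at y = 8/19 gives (8/3)*pi*i.


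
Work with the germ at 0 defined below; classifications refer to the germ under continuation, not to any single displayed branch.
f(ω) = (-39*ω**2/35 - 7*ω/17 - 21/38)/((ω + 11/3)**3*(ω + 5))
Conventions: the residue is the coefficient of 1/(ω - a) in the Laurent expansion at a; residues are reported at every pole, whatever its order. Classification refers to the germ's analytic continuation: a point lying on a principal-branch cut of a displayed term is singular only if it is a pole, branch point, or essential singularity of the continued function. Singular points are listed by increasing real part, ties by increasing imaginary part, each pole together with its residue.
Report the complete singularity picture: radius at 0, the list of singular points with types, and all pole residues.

Denominator factor (ω + 5): pole of order 1 at -5, modulus 5.
Denominator factor (ω + 11/3)^3: pole of order 3 at -11/3, modulus 11/3.
The radius of convergence is the smallest modulus among the singular points: 11/3.
At the order-1 pole -5 set g(ω) = (ω - (-5))*f(ω) = (-39*ω**2/35 - 7*ω/17 - 21/38)/(ω + 11/3)**3.
Simple pole: residue = g(a) at a = -5, which is 3217293/289408.
At the order-3 pole -11/3 set g(ω) = (ω - (-11/3))^3*f(ω) = (-39*ω**2/35 - 7*ω/17 - 21/38)/(ω + 5).
Order-3 pole: residue = g''(a)/2; g''(-11/3) = -3217293/144704, so the residue is -3217293/289408.
List the singular points by increasing real part (a conjugate pair: the negative imaginary part first).

Radius of convergence at 0: 11/3.
At -5: a pole of order 1; residue 3217293/289408.
At -11/3: a pole of order 3; residue -3217293/289408.


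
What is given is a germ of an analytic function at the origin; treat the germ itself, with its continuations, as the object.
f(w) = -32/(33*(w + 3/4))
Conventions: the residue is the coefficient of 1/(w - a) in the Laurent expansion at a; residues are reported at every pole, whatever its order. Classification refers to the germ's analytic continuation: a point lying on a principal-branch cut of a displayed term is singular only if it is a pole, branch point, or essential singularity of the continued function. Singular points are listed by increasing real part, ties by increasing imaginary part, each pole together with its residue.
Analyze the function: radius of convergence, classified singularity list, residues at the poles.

Denominator factor (w + 3/4): pole of order 1 at -3/4, modulus 3/4.
The radius of convergence is the smallest modulus among the singular points: 3/4.
At the order-1 pole -3/4 set g(w) = (w - (-3/4))*f(w) = -32/33.
Simple pole: residue = g(a) at a = -3/4, which is -32/33.

Radius of convergence at 0: 3/4.
At -3/4: a pole of order 1; residue -32/33.


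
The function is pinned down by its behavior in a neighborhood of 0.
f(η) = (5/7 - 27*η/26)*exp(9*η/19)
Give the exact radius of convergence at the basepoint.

The radius of convergence is infinite.

The factor exp(9*η/19) is entire and contributes no finite singular point.
The polynomial part has no poles.
No finite singular points: the Taylor series at 0 converges everywhere.


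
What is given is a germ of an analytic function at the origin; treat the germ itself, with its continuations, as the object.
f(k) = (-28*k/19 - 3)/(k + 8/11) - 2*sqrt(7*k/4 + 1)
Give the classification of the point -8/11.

The point is a pole of order 1.

The denominator factor k + 8/11 vanishes at -8/11 and appears to the power 1; the numerator there equals -403/209, nonzero, and no other factor vanishes.
The branch terms are analytic at this point.
Hence a pole whose order is the multiplicity, 1.


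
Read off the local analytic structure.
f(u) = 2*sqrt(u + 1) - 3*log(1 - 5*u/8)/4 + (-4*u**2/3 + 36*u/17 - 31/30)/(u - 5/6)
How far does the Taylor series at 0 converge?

Denominator factor (u - 5/6): pole of order 1 at 5/6, modulus 5/6.
Branch term (2)*sqrt(1 - u/(-1)): its argument vanishes at u = -1, a square-root branch point, modulus 1.
Branch term (-3/4)*log(1 - u/(8/5)): its argument vanishes at u = 8/5, a logarithmic branch point, modulus 8/5.
The radius of convergence is the smallest modulus among the singular points: 5/6.

The radius of convergence is 5/6.


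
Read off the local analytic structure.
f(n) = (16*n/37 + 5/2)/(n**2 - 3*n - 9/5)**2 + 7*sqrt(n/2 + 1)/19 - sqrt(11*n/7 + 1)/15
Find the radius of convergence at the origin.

The radius of convergence is -3/2 + (9/10)*sqrt(5).

Denominator factor (n**2 - 3*n - 9/5)^2: discriminant 81/5, real irrational roots 3/2 + (9/10)*sqrt(5) and 3/2 - (9/10)*sqrt(5); poles of order 2, moduli 3/2 + (9/10)*sqrt(5) and -3/2 + (9/10)*sqrt(5).
Branch term (7/19)*sqrt(1 - n/(-2)): its argument vanishes at n = -2, a square-root branch point, modulus 2.
Branch term (-1/15)*sqrt(1 - n/(-7/11)): its argument vanishes at n = -7/11, a square-root branch point, modulus 7/11.
The radius of convergence is the smallest modulus among the singular points: -3/2 + (9/10)*sqrt(5).


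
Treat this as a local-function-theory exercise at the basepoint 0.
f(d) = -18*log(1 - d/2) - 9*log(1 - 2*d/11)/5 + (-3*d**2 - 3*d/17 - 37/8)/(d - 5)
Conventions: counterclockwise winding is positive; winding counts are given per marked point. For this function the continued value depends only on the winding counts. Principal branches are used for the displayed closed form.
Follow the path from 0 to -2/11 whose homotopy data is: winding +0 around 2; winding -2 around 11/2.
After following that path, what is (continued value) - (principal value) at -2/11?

Continued minus principal equals (36/5)*pi*i.

The rational part is single-valued and drops out of the difference; each branch term changes only by its own monodromy.
(-9/5)*log(1 - d/(11/2)): each positive loop around 11/2 adds 2*pi*i to the log, so winding -2 contributes (-9/5)*(-2)*2*pi*i = (36/5)*pi*i.
(-18)*log(1 - d/(2)): winding 0 around 2, so this term returns to its principal value, contribution 0.
Summing the contributions at d = -2/11 gives (36/5)*pi*i.


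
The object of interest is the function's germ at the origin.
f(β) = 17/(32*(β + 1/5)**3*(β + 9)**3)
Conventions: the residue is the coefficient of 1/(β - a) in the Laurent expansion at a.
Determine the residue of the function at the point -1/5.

At the order-3 pole -1/5 set g(β) = (β - (-1/5))^3*f(β) = 17/(32*(β + 9)**3).
Order-3 pole: residue = g''(a)/2; g''(-1/5) = 159375/1319329792, so the residue is 159375/2638659584.

The residue is 159375/2638659584.


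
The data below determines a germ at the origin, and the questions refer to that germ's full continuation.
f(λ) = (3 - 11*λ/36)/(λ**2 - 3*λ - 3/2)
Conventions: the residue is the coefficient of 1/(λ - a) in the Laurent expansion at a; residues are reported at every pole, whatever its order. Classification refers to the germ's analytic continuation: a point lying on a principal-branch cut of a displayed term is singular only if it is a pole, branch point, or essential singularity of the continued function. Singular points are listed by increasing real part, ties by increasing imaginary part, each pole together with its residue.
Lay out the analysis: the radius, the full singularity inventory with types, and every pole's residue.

Denominator factor (λ**2 - 3*λ - 3/2): discriminant 15, real irrational roots 3/2 + (1/2)*sqrt(15) and 3/2 - (1/2)*sqrt(15); poles of order 1, moduli 3/2 + (1/2)*sqrt(15) and -3/2 + (1/2)*sqrt(15).
The radius of convergence is the smallest modulus among the singular points: -3/2 + (1/2)*sqrt(15).
The factor λ**2 - 3*λ - 3/2 splits as (λ - a)(λ - a') with a = 3/2 - (1/2)*sqrt(15), a' = 3/2 + (1/2)*sqrt(15). At the order-1 pole a set g(λ) = (λ - a)*f(λ) = [3 - 11*λ/36] / (λ - a').
Simple pole: residue = g(a) at a = 3/2 - (1/2)*sqrt(15), which is -11/72 - (61/360)*sqrt(15).
The factor λ**2 - 3*λ - 3/2 splits as (λ - a)(λ - a') with a = 3/2 + (1/2)*sqrt(15), a' = 3/2 - (1/2)*sqrt(15). At the order-1 pole a set g(λ) = (λ - a)*f(λ) = [3 - 11*λ/36] / (λ - a').
Simple pole: residue = g(a) at a = 3/2 + (1/2)*sqrt(15), which is -11/72 + (61/360)*sqrt(15).
List the singular points by increasing real part (a conjugate pair: the negative imaginary part first).

Radius of convergence at 0: -3/2 + (1/2)*sqrt(15).
At 3/2 - (1/2)*sqrt(15): a pole of order 1; residue -11/72 - (61/360)*sqrt(15).
At 3/2 + (1/2)*sqrt(15): a pole of order 1; residue -11/72 + (61/360)*sqrt(15).


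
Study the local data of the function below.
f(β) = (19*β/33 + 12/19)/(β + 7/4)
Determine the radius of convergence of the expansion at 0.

The radius of convergence is 7/4.

Denominator factor (β + 7/4): pole of order 1 at -7/4, modulus 7/4.
The radius of convergence is the smallest modulus among the singular points: 7/4.


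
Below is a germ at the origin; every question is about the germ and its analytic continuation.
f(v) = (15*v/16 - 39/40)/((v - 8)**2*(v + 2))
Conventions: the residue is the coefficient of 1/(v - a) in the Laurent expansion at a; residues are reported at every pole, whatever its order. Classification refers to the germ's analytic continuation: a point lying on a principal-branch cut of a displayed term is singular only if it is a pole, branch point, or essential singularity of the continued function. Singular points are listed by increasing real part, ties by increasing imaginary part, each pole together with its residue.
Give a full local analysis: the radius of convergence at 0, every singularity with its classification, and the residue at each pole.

Denominator factor (v + 2): pole of order 1 at -2, modulus 2.
Denominator factor (v - 8)^2: pole of order 2 at 8, modulus 8.
The radius of convergence is the smallest modulus among the singular points: 2.
At the order-1 pole -2 set g(v) = (v - (-2))*f(v) = (15*v/16 - 39/40)/(v - 8)**2.
Simple pole: residue = g(a) at a = -2, which is -57/2000.
At the order-2 pole 8 set g(v) = (v - (8))^2*f(v) = (15*v/16 - 39/40)/(v + 2).
Order-2 pole: residue = g'(a); g'(8) = 57/2000, so the residue is 57/2000.
List the singular points by increasing real part (a conjugate pair: the negative imaginary part first).

Radius of convergence at 0: 2.
At -2: a pole of order 1; residue -57/2000.
At 8: a pole of order 2; residue 57/2000.


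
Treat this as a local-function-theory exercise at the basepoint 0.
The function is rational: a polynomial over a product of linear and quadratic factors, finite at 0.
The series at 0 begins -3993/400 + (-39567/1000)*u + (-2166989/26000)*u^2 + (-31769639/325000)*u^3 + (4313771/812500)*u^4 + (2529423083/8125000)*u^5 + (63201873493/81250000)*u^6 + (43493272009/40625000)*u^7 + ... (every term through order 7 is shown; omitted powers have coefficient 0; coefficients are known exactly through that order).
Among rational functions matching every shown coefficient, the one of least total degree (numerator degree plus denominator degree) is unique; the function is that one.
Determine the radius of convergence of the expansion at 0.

No rational of total degree below 6 reproduces all 8 coefficients; solving the [2/4] Pade equations on them gives f(u) = (-4*u**2/13 + 9*u/10 - 33/16)/(u**2 - u + 5/11)**2, whose expansion matches every shown term.
Denominator factor (u**2 - u + 5/11)^2: discriminant -9/11, complex-conjugate roots (1/2) + ((3/22)*sqrt(11))*i and (1/2) - ((3/22)*sqrt(11))*i; poles of order 2, moduli (1/11)*sqrt(55) and (1/11)*sqrt(55).
The radius of convergence is the smallest modulus among the singular points: (1/11)*sqrt(55).

The radius of convergence is (1/11)*sqrt(55).


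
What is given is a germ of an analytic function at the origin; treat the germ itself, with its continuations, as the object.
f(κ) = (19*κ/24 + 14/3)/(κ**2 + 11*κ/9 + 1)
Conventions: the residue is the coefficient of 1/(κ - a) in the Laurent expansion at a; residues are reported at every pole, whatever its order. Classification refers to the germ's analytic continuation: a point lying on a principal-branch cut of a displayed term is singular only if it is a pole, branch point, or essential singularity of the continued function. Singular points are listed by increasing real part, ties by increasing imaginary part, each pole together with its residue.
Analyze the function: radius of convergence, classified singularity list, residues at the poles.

Radius of convergence at 0: 1.
At (-11/18) - ((1/18)*sqrt(203))*i: a pole of order 1; residue (19/48) + ((1807/9744)*sqrt(203))*i.
At (-11/18) + ((1/18)*sqrt(203))*i: a pole of order 1; residue (19/48) - ((1807/9744)*sqrt(203))*i.

Denominator factor (κ**2 + 11*κ/9 + 1): discriminant -203/81, complex-conjugate roots (-11/18) + ((1/18)*sqrt(203))*i and (-11/18) - ((1/18)*sqrt(203))*i; poles of order 1, moduli 1 and 1.
The radius of convergence is the smallest modulus among the singular points: 1.
The factor κ**2 + 11*κ/9 + 1 splits as (κ - a)(κ - a') with a = (-11/18) - ((1/18)*sqrt(203))*i, a' = (-11/18) + ((1/18)*sqrt(203))*i. At the order-1 pole a set g(κ) = (κ - a)*f(κ) = [19*κ/24 + 14/3] / (κ - a').
Simple pole: residue = g(a) at a = (-11/18) - ((1/18)*sqrt(203))*i, which is (19/48) + ((1807/9744)*sqrt(203))*i.
The factor κ**2 + 11*κ/9 + 1 splits as (κ - a)(κ - a') with a = (-11/18) + ((1/18)*sqrt(203))*i, a' = (-11/18) - ((1/18)*sqrt(203))*i. At the order-1 pole a set g(κ) = (κ - a)*f(κ) = [19*κ/24 + 14/3] / (κ - a').
Simple pole: residue = g(a) at a = (-11/18) + ((1/18)*sqrt(203))*i, which is (19/48) - ((1807/9744)*sqrt(203))*i.
List the singular points by increasing real part (a conjugate pair: the negative imaginary part first).


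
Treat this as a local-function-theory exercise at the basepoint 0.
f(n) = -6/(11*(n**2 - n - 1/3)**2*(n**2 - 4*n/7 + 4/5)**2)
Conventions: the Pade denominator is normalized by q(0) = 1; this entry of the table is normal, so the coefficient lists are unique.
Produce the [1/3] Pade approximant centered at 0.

The Pade approximant has numerator coefficients [-675/88, -18306675/414656]; denominator coefficients [1, 340631/32984, 1370937/57722, -9582739/461776].

Taylor coefficients needed (expand at 0): a_0 = -675/88, a_1 = 2700/77, a_2 = -141075/784, a_3 = 52296975/60368, a_4 = -13336576425/3380608.
Write the denominator as Q(n) = 1 + q1*n + q2*n^2 + q3*n^3. Requiring Q*f - P = O(n^5) with deg P <= 1 kills the coefficients of n^2..n^4 in Q*f:
  n^2: a_2 + q1*a_1 + q2*a_0 = 0, i.e. -141075/784 + (2700/77)*q1 + (-675/88)*q2 = 0.
  n^3: a_3 + q1*a_2 + q2*a_1 + q3*a_0 = 0, i.e. 52296975/60368 + (-141075/784)*q1 + (2700/77)*q2 + (-675/88)*q3 = 0.
  n^4: a_4 + q1*a_3 + q2*a_2 + q3*a_1 = 0, i.e. -13336576425/3380608 + (52296975/60368)*q1 + (-141075/784)*q2 + (2700/77)*q3 = 0.
Solving this linear system: q1 = 340631/32984, q2 = 1370937/57722, q3 = -9582739/461776.
The numerator is Q*f truncated at degree 1: P0 = a_0 = -675/88; P1 = a_1 + q1*a_0 = -18306675/414656.


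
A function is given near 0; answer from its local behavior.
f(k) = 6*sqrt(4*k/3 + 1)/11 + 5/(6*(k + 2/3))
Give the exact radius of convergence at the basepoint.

Denominator factor (k + 2/3): pole of order 1 at -2/3, modulus 2/3.
Branch term (6/11)*sqrt(1 - k/(-3/4)): its argument vanishes at k = -3/4, a square-root branch point, modulus 3/4.
The radius of convergence is the smallest modulus among the singular points: 2/3.

The radius of convergence is 2/3.


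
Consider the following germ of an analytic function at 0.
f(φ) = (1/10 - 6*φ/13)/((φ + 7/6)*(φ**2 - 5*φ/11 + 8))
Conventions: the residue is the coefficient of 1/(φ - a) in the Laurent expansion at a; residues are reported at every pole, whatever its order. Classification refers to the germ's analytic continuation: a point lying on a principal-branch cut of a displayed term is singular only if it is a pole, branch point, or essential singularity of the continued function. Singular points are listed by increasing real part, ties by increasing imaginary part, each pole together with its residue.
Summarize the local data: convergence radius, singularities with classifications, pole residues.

Radius of convergence at 0: 7/6.
At -7/6: a pole of order 1; residue 16434/254605.
At (5/22) - ((1/22)*sqrt(3847))*i: a pole of order 1; residue (-8217/254605) - ((1040622/979465435)*sqrt(3847))*i.
At (5/22) + ((1/22)*sqrt(3847))*i: a pole of order 1; residue (-8217/254605) + ((1040622/979465435)*sqrt(3847))*i.

Denominator factor (φ + 7/6): pole of order 1 at -7/6, modulus 7/6.
Denominator factor (φ**2 - 5*φ/11 + 8): discriminant -3847/121, complex-conjugate roots (5/22) + ((1/22)*sqrt(3847))*i and (5/22) - ((1/22)*sqrt(3847))*i; poles of order 1, moduli (2)*sqrt(2) and (2)*sqrt(2).
The radius of convergence is the smallest modulus among the singular points: 7/6.
At the order-1 pole -7/6 set g(φ) = (φ - (-7/6))*f(φ) = (1/10 - 6*φ/13)/(φ**2 - 5*φ/11 + 8).
Simple pole: residue = g(a) at a = -7/6, which is 16434/254605.
The factor φ**2 - 5*φ/11 + 8 splits as (φ - a)(φ - a') with a = (5/22) - ((1/22)*sqrt(3847))*i, a' = (5/22) + ((1/22)*sqrt(3847))*i. At the order-1 pole a set g(φ) = (φ - a)*f(φ) = [(1/10 - 6*φ/13)/(φ + 7/6)] / (φ - a').
Simple pole: residue = g(a) at a = (5/22) - ((1/22)*sqrt(3847))*i, which is (-8217/254605) - ((1040622/979465435)*sqrt(3847))*i.
The factor φ**2 - 5*φ/11 + 8 splits as (φ - a)(φ - a') with a = (5/22) + ((1/22)*sqrt(3847))*i, a' = (5/22) - ((1/22)*sqrt(3847))*i. At the order-1 pole a set g(φ) = (φ - a)*f(φ) = [(1/10 - 6*φ/13)/(φ + 7/6)] / (φ - a').
Simple pole: residue = g(a) at a = (5/22) + ((1/22)*sqrt(3847))*i, which is (-8217/254605) + ((1040622/979465435)*sqrt(3847))*i.
List the singular points by increasing real part (a conjugate pair: the negative imaginary part first).


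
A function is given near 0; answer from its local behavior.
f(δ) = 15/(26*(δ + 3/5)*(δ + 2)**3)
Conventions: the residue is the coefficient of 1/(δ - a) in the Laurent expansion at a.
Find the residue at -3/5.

At the order-1 pole -3/5 set g(δ) = (δ - (-3/5))*f(δ) = 15/(26*(δ + 2)**3).
Simple pole: residue = g(a) at a = -3/5, which is 1875/8918.

The residue is 1875/8918.


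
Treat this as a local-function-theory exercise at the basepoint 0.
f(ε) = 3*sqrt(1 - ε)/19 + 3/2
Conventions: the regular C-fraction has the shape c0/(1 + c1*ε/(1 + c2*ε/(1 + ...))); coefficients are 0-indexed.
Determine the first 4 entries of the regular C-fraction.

Taylor coefficients (expand at 0): a_0 = 63/38, a_1 = -3/38, a_2 = -3/152, a_3 = -3/304.
c0 = a_0 = 63/38. Peel one level at a time: if S = 1 + c*ε/S' with S'(0) = 1, then c is the ε-coefficient of S and S' = c*ε/(S - 1).
S_1 = c0/f = 1 + (1/21)*ε + (25/1764)*ε^2 + ...; c1 = 1/21.
S_2 = c1*ε/(S_1 - 1) = 1 + (-25/84)*ε + (-1/16)*ε^2 + ...; c2 = -25/84.
S_3 = c2*ε/(S_2 - 1) = 1 + (-21/100)*ε + ...; c3 = -21/100.

The regular C-fraction coefficients are [63/38, 1/21, -25/84, -21/100].


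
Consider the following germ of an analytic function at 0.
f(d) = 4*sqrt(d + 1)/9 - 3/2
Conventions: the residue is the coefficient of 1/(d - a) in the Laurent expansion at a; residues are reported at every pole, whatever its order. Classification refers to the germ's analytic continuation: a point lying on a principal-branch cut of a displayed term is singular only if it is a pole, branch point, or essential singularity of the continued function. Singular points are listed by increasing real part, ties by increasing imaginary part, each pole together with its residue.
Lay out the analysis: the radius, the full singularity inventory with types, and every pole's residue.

Branch term (4/9)*sqrt(1 - d/(-1)): its argument vanishes at d = -1, a square-root branch point, modulus 1.
The radius of convergence is the smallest modulus among the singular points: 1.

Radius of convergence at 0: 1.
At -1: an algebraic (square-root) branch point.


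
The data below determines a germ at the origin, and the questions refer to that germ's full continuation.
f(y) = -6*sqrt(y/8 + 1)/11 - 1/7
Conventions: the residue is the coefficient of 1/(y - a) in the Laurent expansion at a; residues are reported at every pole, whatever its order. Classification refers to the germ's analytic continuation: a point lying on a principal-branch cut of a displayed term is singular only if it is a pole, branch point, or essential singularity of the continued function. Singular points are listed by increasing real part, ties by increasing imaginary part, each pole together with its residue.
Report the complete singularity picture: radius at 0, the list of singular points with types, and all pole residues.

Radius of convergence at 0: 8.
At -8: an algebraic (square-root) branch point.

Branch term (-6/11)*sqrt(1 - y/(-8)): its argument vanishes at y = -8, a square-root branch point, modulus 8.
The radius of convergence is the smallest modulus among the singular points: 8.


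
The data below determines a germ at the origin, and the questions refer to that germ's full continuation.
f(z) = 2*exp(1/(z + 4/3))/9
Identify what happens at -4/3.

The exponent 1/(z - (-4/3)) has a pole at -4/3, so exp(1/(z - (-4/3))) takes every nonzero value near it: an essential singularity (not a pole of any order).

The point is an essential singularity.


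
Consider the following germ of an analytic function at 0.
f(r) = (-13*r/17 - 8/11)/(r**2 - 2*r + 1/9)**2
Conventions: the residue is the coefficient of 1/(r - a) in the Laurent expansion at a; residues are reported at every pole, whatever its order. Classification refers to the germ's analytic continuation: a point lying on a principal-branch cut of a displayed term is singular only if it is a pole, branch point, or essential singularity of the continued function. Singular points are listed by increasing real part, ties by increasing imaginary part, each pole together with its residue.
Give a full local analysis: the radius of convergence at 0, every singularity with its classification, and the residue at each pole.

Radius of convergence at 0: 1 - (2/3)*sqrt(2).
At 1 - (2/3)*sqrt(2): a pole of order 2; residue -(7533/23936)*sqrt(2).
At 1 + (2/3)*sqrt(2): a pole of order 2; residue (7533/23936)*sqrt(2).

Denominator factor (r**2 - 2*r + 1/9)^2: discriminant 32/9, real irrational roots 1 + (2/3)*sqrt(2) and 1 - (2/3)*sqrt(2); poles of order 2, moduli 1 + (2/3)*sqrt(2) and 1 - (2/3)*sqrt(2).
The radius of convergence is the smallest modulus among the singular points: 1 - (2/3)*sqrt(2).
The factor r**2 - 2*r + 1/9 splits as (r - a)(r - a') with a = 1 - (2/3)*sqrt(2), a' = 1 + (2/3)*sqrt(2). At the order-2 pole a set g(r) = (r - a)^2*f(r) = [-13*r/17 - 8/11] / (r - a')^2.
Order-2 pole: residue = g'(a); g'(1 - (2/3)*sqrt(2)) = -(7533/23936)*sqrt(2), so the residue is -(7533/23936)*sqrt(2).
The factor r**2 - 2*r + 1/9 splits as (r - a)(r - a') with a = 1 + (2/3)*sqrt(2), a' = 1 - (2/3)*sqrt(2). At the order-2 pole a set g(r) = (r - a)^2*f(r) = [-13*r/17 - 8/11] / (r - a')^2.
Order-2 pole: residue = g'(a); g'(1 + (2/3)*sqrt(2)) = (7533/23936)*sqrt(2), so the residue is (7533/23936)*sqrt(2).
List the singular points by increasing real part (a conjugate pair: the negative imaginary part first).


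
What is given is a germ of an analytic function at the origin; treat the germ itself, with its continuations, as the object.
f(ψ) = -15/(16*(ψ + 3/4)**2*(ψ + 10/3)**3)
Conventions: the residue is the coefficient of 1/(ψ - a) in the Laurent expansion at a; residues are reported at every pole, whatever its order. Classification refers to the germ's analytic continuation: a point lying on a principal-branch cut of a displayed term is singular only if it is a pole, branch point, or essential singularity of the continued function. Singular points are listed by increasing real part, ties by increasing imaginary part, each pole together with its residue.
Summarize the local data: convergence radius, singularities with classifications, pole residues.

Radius of convergence at 0: 3/4.
At -10/3: a pole of order 3; residue -58320/923521.
At -3/4: a pole of order 2; residue 58320/923521.

Denominator factor (ψ + 3/4)^2: pole of order 2 at -3/4, modulus 3/4.
Denominator factor (ψ + 10/3)^3: pole of order 3 at -10/3, modulus 10/3.
The radius of convergence is the smallest modulus among the singular points: 3/4.
At the order-3 pole -10/3 set g(ψ) = (ψ - (-10/3))^3*f(ψ) = -15/(16*(ψ + 3/4)**2).
Order-3 pole: residue = g''(a)/2; g''(-10/3) = -116640/923521, so the residue is -58320/923521.
At the order-2 pole -3/4 set g(ψ) = (ψ - (-3/4))^2*f(ψ) = -15/(16*(ψ + 10/3)**3).
Order-2 pole: residue = g'(a); g'(-3/4) = 58320/923521, so the residue is 58320/923521.
List the singular points by increasing real part (a conjugate pair: the negative imaginary part first).


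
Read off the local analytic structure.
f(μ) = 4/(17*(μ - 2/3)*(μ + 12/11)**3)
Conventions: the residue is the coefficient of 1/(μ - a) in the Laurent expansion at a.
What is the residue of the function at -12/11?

At the order-3 pole -12/11 set g(μ) = (μ - (-12/11))^3*f(μ) = 4/(17*(μ - 2/3)).
Order-3 pole: residue = g''(a)/2; g''(-12/11) = -35937/414613, so the residue is -35937/829226.

The residue is -35937/829226.


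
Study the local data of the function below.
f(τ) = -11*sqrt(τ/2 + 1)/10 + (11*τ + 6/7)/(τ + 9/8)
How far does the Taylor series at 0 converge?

The radius of convergence is 9/8.

Denominator factor (τ + 9/8): pole of order 1 at -9/8, modulus 9/8.
Branch term (-11/10)*sqrt(1 - τ/(-2)): its argument vanishes at τ = -2, a square-root branch point, modulus 2.
The radius of convergence is the smallest modulus among the singular points: 9/8.


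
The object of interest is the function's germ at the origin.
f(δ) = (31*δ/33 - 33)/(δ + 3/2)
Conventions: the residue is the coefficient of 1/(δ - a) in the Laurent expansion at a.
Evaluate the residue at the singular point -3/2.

The residue is -757/22.

At the order-1 pole -3/2 set g(δ) = (δ - (-3/2))*f(δ) = 31*δ/33 - 33.
Simple pole: residue = g(a) at a = -3/2, which is -757/22.


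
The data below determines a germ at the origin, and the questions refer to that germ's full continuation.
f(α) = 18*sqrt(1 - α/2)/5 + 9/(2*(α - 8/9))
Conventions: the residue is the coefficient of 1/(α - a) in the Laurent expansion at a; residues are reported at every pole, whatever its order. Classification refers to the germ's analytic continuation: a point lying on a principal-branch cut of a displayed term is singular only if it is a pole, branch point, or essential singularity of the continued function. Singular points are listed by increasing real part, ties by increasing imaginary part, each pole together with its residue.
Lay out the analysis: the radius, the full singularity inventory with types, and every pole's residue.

Radius of convergence at 0: 8/9.
At 8/9: a pole of order 1; residue 9/2.
At 2: an algebraic (square-root) branch point.

Denominator factor (α - 8/9): pole of order 1 at 8/9, modulus 8/9.
Branch term (18/5)*sqrt(1 - α/(2)): its argument vanishes at α = 2, a square-root branch point, modulus 2.
The radius of convergence is the smallest modulus among the singular points: 8/9.
The branch term is analytic at 8/9 and contributes nothing to the residue; only the rational part matters.
At the order-1 pole 8/9 set g(α) = (α - (8/9))*(rational part) = 9/2.
Simple pole: residue = g(a) at a = 8/9, which is 9/2.
List the singular points by increasing real part (a conjugate pair: the negative imaginary part first).


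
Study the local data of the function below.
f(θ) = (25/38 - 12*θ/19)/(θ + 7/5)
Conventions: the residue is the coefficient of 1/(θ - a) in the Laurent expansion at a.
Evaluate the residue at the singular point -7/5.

At the order-1 pole -7/5 set g(θ) = (θ - (-7/5))*f(θ) = 25/38 - 12*θ/19.
Simple pole: residue = g(a) at a = -7/5, which is 293/190.

The residue is 293/190.


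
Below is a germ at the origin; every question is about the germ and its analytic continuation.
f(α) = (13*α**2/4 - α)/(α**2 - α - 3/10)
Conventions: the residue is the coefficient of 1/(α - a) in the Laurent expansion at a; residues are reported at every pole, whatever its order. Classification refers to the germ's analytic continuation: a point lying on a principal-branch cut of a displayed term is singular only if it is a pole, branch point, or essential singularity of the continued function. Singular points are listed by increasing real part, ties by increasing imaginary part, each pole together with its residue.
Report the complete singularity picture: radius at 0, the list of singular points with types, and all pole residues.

Radius of convergence at 0: -1/2 + (1/10)*sqrt(55).
At 1/2 - (1/10)*sqrt(55): a pole of order 1; residue 9/8 - (21/110)*sqrt(55).
At 1/2 + (1/10)*sqrt(55): a pole of order 1; residue 9/8 + (21/110)*sqrt(55).

Denominator factor (α**2 - α - 3/10): discriminant 11/5, real irrational roots 1/2 + (1/10)*sqrt(55) and 1/2 - (1/10)*sqrt(55); poles of order 1, moduli 1/2 + (1/10)*sqrt(55) and -1/2 + (1/10)*sqrt(55).
The radius of convergence is the smallest modulus among the singular points: -1/2 + (1/10)*sqrt(55).
The factor α**2 - α - 3/10 splits as (α - a)(α - a') with a = 1/2 - (1/10)*sqrt(55), a' = 1/2 + (1/10)*sqrt(55). At the order-1 pole a set g(α) = (α - a)*f(α) = [13*α**2/4 - α] / (α - a').
Simple pole: residue = g(a) at a = 1/2 - (1/10)*sqrt(55), which is 9/8 - (21/110)*sqrt(55).
The factor α**2 - α - 3/10 splits as (α - a)(α - a') with a = 1/2 + (1/10)*sqrt(55), a' = 1/2 - (1/10)*sqrt(55). At the order-1 pole a set g(α) = (α - a)*f(α) = [13*α**2/4 - α] / (α - a').
Simple pole: residue = g(a) at a = 1/2 + (1/10)*sqrt(55), which is 9/8 + (21/110)*sqrt(55).
List the singular points by increasing real part (a conjugate pair: the negative imaginary part first).


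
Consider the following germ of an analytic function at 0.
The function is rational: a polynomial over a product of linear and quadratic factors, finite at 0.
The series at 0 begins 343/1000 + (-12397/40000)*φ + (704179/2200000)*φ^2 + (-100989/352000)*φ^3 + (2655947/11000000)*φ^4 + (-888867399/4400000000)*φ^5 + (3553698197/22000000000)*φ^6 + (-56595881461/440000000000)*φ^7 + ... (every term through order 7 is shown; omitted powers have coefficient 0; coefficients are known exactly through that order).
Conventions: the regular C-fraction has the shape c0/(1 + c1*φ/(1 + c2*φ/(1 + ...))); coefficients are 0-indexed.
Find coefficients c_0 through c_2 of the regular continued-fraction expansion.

Taylor coefficients (read off): a_0 = 343/1000, a_1 = -12397/40000, a_2 = 704179/2200000.
c0 = a_0 = 343/1000. Peel one level at a time: if S = 1 + c*φ/S' with S'(0) = 1, then c is the φ-coefficient of S and S' = c*φ/(S - 1).
S_1 = c0/f = 1 + (253/280)*φ + (-100677/862400)*φ^2 + ...; c1 = 253/280.
S_2 = c1*φ/(S_1 - 1) = 1 + (100677/779240)*φ + ...; c2 = 100677/779240.

The regular C-fraction coefficients are [343/1000, 253/280, 100677/779240].


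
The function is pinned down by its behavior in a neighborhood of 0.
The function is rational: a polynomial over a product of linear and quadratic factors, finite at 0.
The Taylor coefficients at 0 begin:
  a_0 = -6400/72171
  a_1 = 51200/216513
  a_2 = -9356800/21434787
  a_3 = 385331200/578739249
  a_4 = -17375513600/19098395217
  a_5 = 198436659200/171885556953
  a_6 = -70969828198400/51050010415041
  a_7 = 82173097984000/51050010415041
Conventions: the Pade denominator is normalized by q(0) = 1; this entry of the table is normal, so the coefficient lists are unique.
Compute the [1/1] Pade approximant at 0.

The Pade approximant has numerator coefficients [-6400/72171, 520000/7144929]; denominator coefficients [1, 731/396].

Taylor coefficients needed (read off): a_0 = -6400/72171, a_1 = 51200/216513, a_2 = -9356800/21434787.
Write the denominator as Q(ζ) = 1 + q1*ζ. Requiring Q*f - P = O(ζ^3) with deg P <= 1 kills the coefficients of ζ^2..ζ^2 in Q*f:
  ζ^2: a_2 + q1*a_1 = 0, i.e. -9356800/21434787 + (51200/216513)*q1 = 0.
Solving this linear system: q1 = 731/396.
The numerator is Q*f truncated at degree 1: P0 = a_0 = -6400/72171; P1 = a_1 + q1*a_0 = 520000/7144929.


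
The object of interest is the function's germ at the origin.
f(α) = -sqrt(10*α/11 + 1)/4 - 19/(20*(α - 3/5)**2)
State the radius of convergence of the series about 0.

The radius of convergence is 3/5.

Denominator factor (α - 3/5)^2: pole of order 2 at 3/5, modulus 3/5.
Branch term (-1/4)*sqrt(1 - α/(-11/10)): its argument vanishes at α = -11/10, a square-root branch point, modulus 11/10.
The radius of convergence is the smallest modulus among the singular points: 3/5.


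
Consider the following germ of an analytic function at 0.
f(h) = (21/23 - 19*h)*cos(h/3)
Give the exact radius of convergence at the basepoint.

The radius of convergence is infinite.

The factor cos(h/3) is entire and contributes no finite singular point.
The polynomial part has no poles.
No finite singular points: the Taylor series at 0 converges everywhere.


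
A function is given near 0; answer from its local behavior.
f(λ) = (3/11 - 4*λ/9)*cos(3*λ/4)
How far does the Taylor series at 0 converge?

The radius of convergence is infinite.

The factor cos(3*λ/4) is entire and contributes no finite singular point.
The polynomial part has no poles.
No finite singular points: the Taylor series at 0 converges everywhere.


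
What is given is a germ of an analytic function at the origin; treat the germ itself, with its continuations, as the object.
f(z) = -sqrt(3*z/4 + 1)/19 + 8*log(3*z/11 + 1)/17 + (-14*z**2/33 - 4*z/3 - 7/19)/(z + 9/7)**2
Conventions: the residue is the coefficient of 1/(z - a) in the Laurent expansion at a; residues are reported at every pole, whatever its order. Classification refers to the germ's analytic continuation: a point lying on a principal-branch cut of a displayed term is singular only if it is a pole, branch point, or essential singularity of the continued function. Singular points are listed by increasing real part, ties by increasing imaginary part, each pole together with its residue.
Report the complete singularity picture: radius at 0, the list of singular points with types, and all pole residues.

Denominator factor (z + 9/7)^2: pole of order 2 at -9/7, modulus 9/7.
Branch term (8/17)*log(1 - z/(-11/3)): its argument vanishes at z = -11/3, a logarithmic branch point, modulus 11/3.
Branch term (-1/19)*sqrt(1 - z/(-4/3)): its argument vanishes at z = -4/3, a square-root branch point, modulus 4/3.
The radius of convergence is the smallest modulus among the singular points: 9/7.
The branch terms are analytic at -9/7 and contribute nothing to the residue; only the rational part matters.
At the order-2 pole -9/7 set g(z) = (z - (-9/7))^2*(rational part) = -14*z**2/33 - 4*z/3 - 7/19.
Order-2 pole: residue = g'(a); g'(-9/7) = -8/33, so the residue is -8/33.
List the singular points by increasing real part (a conjugate pair: the negative imaginary part first).

Radius of convergence at 0: 9/7.
At -11/3: a logarithmic branch point.
At -4/3: an algebraic (square-root) branch point.
At -9/7: a pole of order 2; residue -8/33.
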